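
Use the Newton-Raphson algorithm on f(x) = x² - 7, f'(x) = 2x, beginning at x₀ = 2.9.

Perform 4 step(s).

f(x) = x² - 7
f'(x) = 2x
x₀ = 2.9

Newton-Raphson formula: x_{n+1} = x_n - f(x_n)/f'(x_n)

Iteration 1:
  f(2.900000) = 1.410000
  f'(2.900000) = 5.800000
  x_1 = 2.900000 - 1.410000/5.800000 = 2.656897
Iteration 2:
  f(2.656897) = 0.059099
  f'(2.656897) = 5.313793
  x_2 = 2.656897 - 0.059099/5.313793 = 2.645775
Iteration 3:
  f(2.645775) = 0.000124
  f'(2.645775) = 5.291549
  x_3 = 2.645775 - 0.000124/5.291549 = 2.645751
Iteration 4:
  f(2.645751) = 0.000000
  f'(2.645751) = 5.291503
  x_4 = 2.645751 - 0.000000/5.291503 = 2.645751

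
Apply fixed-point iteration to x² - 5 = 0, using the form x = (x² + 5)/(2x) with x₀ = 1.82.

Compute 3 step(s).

Equation: x² - 5 = 0
Fixed-point form: x = (x² + 5)/(2x)
x₀ = 1.82

x_1 = g(1.820000) = 2.283626
x_2 = g(2.283626) = 2.236563
x_3 = g(2.236563) = 2.236068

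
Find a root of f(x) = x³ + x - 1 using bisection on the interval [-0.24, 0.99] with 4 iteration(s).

f(x) = x³ + x - 1
Initial interval: [-0.24, 0.99]

Iteration 1:
  c_1 = (-0.240000 + 0.990000)/2 = 0.375000
  f(c_1) = f(0.375000) = -0.572266
  f(a) × f(c) ≥ 0, new interval: [0.375000, 0.990000]
Iteration 2:
  c_2 = (0.375000 + 0.990000)/2 = 0.682500
  f(c_2) = f(0.682500) = 0.000413
  f(a) × f(c) < 0, new interval: [0.375000, 0.682500]
Iteration 3:
  c_3 = (0.375000 + 0.682500)/2 = 0.528750
  f(c_3) = f(0.528750) = -0.323424
  f(a) × f(c) ≥ 0, new interval: [0.528750, 0.682500]
Iteration 4:
  c_4 = (0.528750 + 0.682500)/2 = 0.605625
  f(c_4) = f(0.605625) = -0.172243
  f(a) × f(c) ≥ 0, new interval: [0.605625, 0.682500]

After 4 iteration(s), the approximation is c_4 = 0.605625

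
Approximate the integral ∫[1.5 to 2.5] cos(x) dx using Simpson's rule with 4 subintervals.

f(x) = cos(x)
a = 1.5, b = 2.5, n = 4
h = (b - a)/n = 0.250000

Simpson's rule: (h/3)[f(x₀) + 4f(x₁) + 2f(x₂) + ... + f(xₙ)]

x_0 = 1.5000, f(x_0) = 0.070737, coefficient = 1
x_1 = 1.7500, f(x_1) = -0.178246, coefficient = 4
x_2 = 2.0000, f(x_2) = -0.416147, coefficient = 2
x_3 = 2.2500, f(x_3) = -0.628174, coefficient = 4
x_4 = 2.5000, f(x_4) = -0.801144, coefficient = 1

I ≈ (0.250000/3) × -4.788379 = -0.399032
Exact value: -0.399023
Error: 0.000009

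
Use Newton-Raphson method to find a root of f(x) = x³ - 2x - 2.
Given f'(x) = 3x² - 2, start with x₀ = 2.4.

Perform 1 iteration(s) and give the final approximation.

f(x) = x³ - 2x - 2
f'(x) = 3x² - 2
x₀ = 2.4

Newton-Raphson formula: x_{n+1} = x_n - f(x_n)/f'(x_n)

Iteration 1:
  f(2.400000) = 7.024000
  f'(2.400000) = 15.280000
  x_1 = 2.400000 - 7.024000/15.280000 = 1.940314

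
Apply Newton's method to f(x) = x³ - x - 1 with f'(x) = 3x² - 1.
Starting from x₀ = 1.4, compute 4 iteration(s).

f(x) = x³ - x - 1
f'(x) = 3x² - 1
x₀ = 1.4

Newton-Raphson formula: x_{n+1} = x_n - f(x_n)/f'(x_n)

Iteration 1:
  f(1.400000) = 0.344000
  f'(1.400000) = 4.880000
  x_1 = 1.400000 - 0.344000/4.880000 = 1.329508
Iteration 2:
  f(1.329508) = 0.020520
  f'(1.329508) = 4.302776
  x_2 = 1.329508 - 0.020520/4.302776 = 1.324739
Iteration 3:
  f(1.324739) = 0.000091
  f'(1.324739) = 4.264802
  x_3 = 1.324739 - 0.000091/4.264802 = 1.324718
Iteration 4:
  f(1.324718) = 0.000000
  f'(1.324718) = 4.264633
  x_4 = 1.324718 - 0.000000/4.264633 = 1.324718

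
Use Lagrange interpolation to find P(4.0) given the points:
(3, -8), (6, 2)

Lagrange interpolation formula:
P(x) = Σ yᵢ × Lᵢ(x)
where Lᵢ(x) = Π_{j≠i} (x - xⱼ)/(xᵢ - xⱼ)

L_0(4.0) = (4.0 - 6)/(3 - 6) = 0.666667
L_1(4.0) = (4.0 - 3)/(6 - 3) = 0.333333

P(4.0) = (-8)×L_0(4.0) + 2×L_1(4.0)
P(4.0) = -4.666667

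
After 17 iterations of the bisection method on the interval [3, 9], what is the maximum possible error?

Bisection error bound: |error| ≤ (b-a)/2^n
|error| ≤ (9 - 3)/2^17 = 6/2^17
|error| ≤ 0.0000457764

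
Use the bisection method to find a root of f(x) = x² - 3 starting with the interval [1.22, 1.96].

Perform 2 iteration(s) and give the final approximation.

f(x) = x² - 3
Initial interval: [1.22, 1.96]

Iteration 1:
  c_1 = (1.220000 + 1.960000)/2 = 1.590000
  f(c_1) = f(1.590000) = -0.471900
  f(a) × f(c) ≥ 0, new interval: [1.590000, 1.960000]
Iteration 2:
  c_2 = (1.590000 + 1.960000)/2 = 1.775000
  f(c_2) = f(1.775000) = 0.150625
  f(a) × f(c) < 0, new interval: [1.590000, 1.775000]

After 2 iteration(s), the approximation is c_2 = 1.775000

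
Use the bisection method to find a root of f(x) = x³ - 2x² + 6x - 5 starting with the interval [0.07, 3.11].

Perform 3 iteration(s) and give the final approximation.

f(x) = x³ - 2x² + 6x - 5
Initial interval: [0.07, 3.11]

Iteration 1:
  c_1 = (0.070000 + 3.110000)/2 = 1.590000
  f(c_1) = f(1.590000) = 3.503479
  f(a) × f(c) < 0, new interval: [0.070000, 1.590000]
Iteration 2:
  c_2 = (0.070000 + 1.590000)/2 = 0.830000
  f(c_2) = f(0.830000) = -0.826013
  f(a) × f(c) ≥ 0, new interval: [0.830000, 1.590000]
Iteration 3:
  c_3 = (0.830000 + 1.590000)/2 = 1.210000
  f(c_3) = f(1.210000) = 1.103361
  f(a) × f(c) < 0, new interval: [0.830000, 1.210000]

After 3 iteration(s), the approximation is c_3 = 1.210000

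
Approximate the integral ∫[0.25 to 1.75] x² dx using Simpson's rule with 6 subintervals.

f(x) = x²
a = 0.25, b = 1.75, n = 6
h = (b - a)/n = 0.250000

Simpson's rule: (h/3)[f(x₀) + 4f(x₁) + 2f(x₂) + ... + f(xₙ)]

x_0 = 0.2500, f(x_0) = 0.062500, coefficient = 1
x_1 = 0.5000, f(x_1) = 0.250000, coefficient = 4
x_2 = 0.7500, f(x_2) = 0.562500, coefficient = 2
x_3 = 1.0000, f(x_3) = 1.000000, coefficient = 4
x_4 = 1.2500, f(x_4) = 1.562500, coefficient = 2
x_5 = 1.5000, f(x_5) = 2.250000, coefficient = 4
x_6 = 1.7500, f(x_6) = 3.062500, coefficient = 1

I ≈ (0.250000/3) × 21.375000 = 1.781250
Exact value: 1.781250
Error: 0.000000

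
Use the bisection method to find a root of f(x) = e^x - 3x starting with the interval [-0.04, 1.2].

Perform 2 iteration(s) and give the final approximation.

f(x) = e^x - 3x
Initial interval: [-0.04, 1.2]

Iteration 1:
  c_1 = (-0.040000 + 1.200000)/2 = 0.580000
  f(c_1) = f(0.580000) = 0.046038
  f(a) × f(c) ≥ 0, new interval: [0.580000, 1.200000]
Iteration 2:
  c_2 = (0.580000 + 1.200000)/2 = 0.890000
  f(c_2) = f(0.890000) = -0.234870
  f(a) × f(c) < 0, new interval: [0.580000, 0.890000]

After 2 iteration(s), the approximation is c_2 = 0.890000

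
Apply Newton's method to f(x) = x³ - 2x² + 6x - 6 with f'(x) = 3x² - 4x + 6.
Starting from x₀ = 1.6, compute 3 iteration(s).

f(x) = x³ - 2x² + 6x - 6
f'(x) = 3x² - 4x + 6
x₀ = 1.6

Newton-Raphson formula: x_{n+1} = x_n - f(x_n)/f'(x_n)

Iteration 1:
  f(1.600000) = 2.576000
  f'(1.600000) = 7.280000
  x_1 = 1.600000 - 2.576000/7.280000 = 1.246154
Iteration 2:
  f(1.246154) = 0.306276
  f'(1.246154) = 5.674083
  x_2 = 1.246154 - 0.306276/5.674083 = 1.192176
Iteration 3:
  f(1.192176) = 0.004908
  f'(1.192176) = 5.495146
  x_3 = 1.192176 - 0.004908/5.495146 = 1.191283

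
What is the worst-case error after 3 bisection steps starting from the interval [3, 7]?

Bisection error bound: |error| ≤ (b-a)/2^n
|error| ≤ (7 - 3)/2^3 = 4/2^3
|error| ≤ 0.5000000000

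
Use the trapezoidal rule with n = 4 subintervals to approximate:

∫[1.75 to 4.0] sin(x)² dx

f(x) = sin(x)²
a = 1.75, b = 4.0, n = 4
h = (b - a)/n = 0.562500

Trapezoidal rule: (h/2)[f(x₀) + 2f(x₁) + 2f(x₂) + ... + f(xₙ)]

x_0 = 1.7500, f(x_0) = 0.968228, coefficient = 1
x_1 = 2.3125, f(x_1) = 0.543639, coefficient = 2
x_2 = 2.8750, f(x_2) = 0.069404, coefficient = 2
x_3 = 3.4375, f(x_3) = 0.085035, coefficient = 2
x_4 = 4.0000, f(x_4) = 0.572750, coefficient = 1

I ≈ (0.562500/2) × 2.937134 = 0.826069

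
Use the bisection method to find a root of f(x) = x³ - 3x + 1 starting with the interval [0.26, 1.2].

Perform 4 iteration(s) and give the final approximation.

f(x) = x³ - 3x + 1
Initial interval: [0.26, 1.2]

Iteration 1:
  c_1 = (0.260000 + 1.200000)/2 = 0.730000
  f(c_1) = f(0.730000) = -0.800983
  f(a) × f(c) < 0, new interval: [0.260000, 0.730000]
Iteration 2:
  c_2 = (0.260000 + 0.730000)/2 = 0.495000
  f(c_2) = f(0.495000) = -0.363713
  f(a) × f(c) < 0, new interval: [0.260000, 0.495000]
Iteration 3:
  c_3 = (0.260000 + 0.495000)/2 = 0.377500
  f(c_3) = f(0.377500) = -0.078704
  f(a) × f(c) < 0, new interval: [0.260000, 0.377500]
Iteration 4:
  c_4 = (0.260000 + 0.377500)/2 = 0.318750
  f(c_4) = f(0.318750) = 0.076135
  f(a) × f(c) ≥ 0, new interval: [0.318750, 0.377500]

After 4 iteration(s), the approximation is c_4 = 0.318750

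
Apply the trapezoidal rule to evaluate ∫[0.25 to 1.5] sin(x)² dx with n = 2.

f(x) = sin(x)²
a = 0.25, b = 1.5, n = 2
h = (b - a)/n = 0.625000

Trapezoidal rule: (h/2)[f(x₀) + 2f(x₁) + 2f(x₂) + ... + f(xₙ)]

x_0 = 0.2500, f(x_0) = 0.061209, coefficient = 1
x_1 = 0.8750, f(x_1) = 0.589123, coefficient = 2
x_2 = 1.5000, f(x_2) = 0.994996, coefficient = 1

I ≈ (0.625000/2) × 2.234451 = 0.698266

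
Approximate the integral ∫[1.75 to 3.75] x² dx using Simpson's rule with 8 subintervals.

f(x) = x²
a = 1.75, b = 3.75, n = 8
h = (b - a)/n = 0.250000

Simpson's rule: (h/3)[f(x₀) + 4f(x₁) + 2f(x₂) + ... + f(xₙ)]

x_0 = 1.7500, f(x_0) = 3.062500, coefficient = 1
x_1 = 2.0000, f(x_1) = 4.000000, coefficient = 4
x_2 = 2.2500, f(x_2) = 5.062500, coefficient = 2
x_3 = 2.5000, f(x_3) = 6.250000, coefficient = 4
x_4 = 2.7500, f(x_4) = 7.562500, coefficient = 2
x_5 = 3.0000, f(x_5) = 9.000000, coefficient = 4
x_6 = 3.2500, f(x_6) = 10.562500, coefficient = 2
x_7 = 3.5000, f(x_7) = 12.250000, coefficient = 4
x_8 = 3.7500, f(x_8) = 14.062500, coefficient = 1

I ≈ (0.250000/3) × 189.500000 = 15.791667
Exact value: 15.791667
Error: 0.000000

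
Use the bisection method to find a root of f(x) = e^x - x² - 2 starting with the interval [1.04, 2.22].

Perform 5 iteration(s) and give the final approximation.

f(x) = e^x - x² - 2
Initial interval: [1.04, 2.22]

Iteration 1:
  c_1 = (1.040000 + 2.220000)/2 = 1.630000
  f(c_1) = f(1.630000) = 0.446975
  f(a) × f(c) < 0, new interval: [1.040000, 1.630000]
Iteration 2:
  c_2 = (1.040000 + 1.630000)/2 = 1.335000
  f(c_2) = f(1.335000) = 0.017771
  f(a) × f(c) < 0, new interval: [1.040000, 1.335000]
Iteration 3:
  c_3 = (1.040000 + 1.335000)/2 = 1.187500
  f(c_3) = f(1.187500) = -0.131282
  f(a) × f(c) ≥ 0, new interval: [1.187500, 1.335000]
Iteration 4:
  c_4 = (1.187500 + 1.335000)/2 = 1.261250
  f(c_4) = f(1.261250) = -0.060921
  f(a) × f(c) ≥ 0, new interval: [1.261250, 1.335000]
Iteration 5:
  c_5 = (1.261250 + 1.335000)/2 = 1.298125
  f(c_5) = f(1.298125) = -0.022705
  f(a) × f(c) ≥ 0, new interval: [1.298125, 1.335000]

After 5 iteration(s), the approximation is c_5 = 1.298125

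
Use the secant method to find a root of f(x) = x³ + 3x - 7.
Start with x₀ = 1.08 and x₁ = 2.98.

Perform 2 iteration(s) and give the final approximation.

f(x) = x³ + 3x - 7
x₀ = 1.08, x₁ = 2.98

Secant formula: x_{n+1} = x_n - f(x_n)(x_n - x_{n-1})/(f(x_n) - f(x_{n-1}))

Iteration 1:
  f(1.080000) = -2.500288
  f(2.980000) = 28.403592
  x_2 = 2.980000 - 28.403592×(2.980000 - 1.080000)/(28.403592 - (-2.500288))
       = 1.233720
Iteration 2:
  f(2.980000) = 28.403592
  f(1.233720) = -1.421037
  x_3 = 1.233720 - (-1.421037)×(1.233720 - 2.980000)/(-1.421037 - 28.403592)
       = 1.316924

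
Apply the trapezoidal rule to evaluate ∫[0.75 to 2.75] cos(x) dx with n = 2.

f(x) = cos(x)
a = 0.75, b = 2.75, n = 2
h = (b - a)/n = 1.000000

Trapezoidal rule: (h/2)[f(x₀) + 2f(x₁) + 2f(x₂) + ... + f(xₙ)]

x_0 = 0.7500, f(x_0) = 0.731689, coefficient = 1
x_1 = 1.7500, f(x_1) = -0.178246, coefficient = 2
x_2 = 2.7500, f(x_2) = -0.924302, coefficient = 1

I ≈ (1.000000/2) × -0.549106 = -0.274553
Exact value: -0.299978
Error: 0.025425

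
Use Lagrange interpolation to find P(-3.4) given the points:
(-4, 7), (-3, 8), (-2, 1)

Lagrange interpolation formula:
P(x) = Σ yᵢ × Lᵢ(x)
where Lᵢ(x) = Π_{j≠i} (x - xⱼ)/(xᵢ - xⱼ)

L_0(-3.4) = (-3.4 - (-3))/(-4 - (-3)) × (-3.4 - (-2))/(-4 - (-2)) = 0.280000
L_1(-3.4) = (-3.4 - (-4))/(-3 - (-4)) × (-3.4 - (-2))/(-3 - (-2)) = 0.840000
L_2(-3.4) = (-3.4 - (-4))/(-2 - (-4)) × (-3.4 - (-3))/(-2 - (-3)) = -0.120000

P(-3.4) = 7×L_0(-3.4) + 8×L_1(-3.4) + 1×L_2(-3.4)
P(-3.4) = 8.560000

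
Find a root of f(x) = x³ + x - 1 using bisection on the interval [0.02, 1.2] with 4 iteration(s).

f(x) = x³ + x - 1
Initial interval: [0.02, 1.2]

Iteration 1:
  c_1 = (0.020000 + 1.200000)/2 = 0.610000
  f(c_1) = f(0.610000) = -0.163019
  f(a) × f(c) ≥ 0, new interval: [0.610000, 1.200000]
Iteration 2:
  c_2 = (0.610000 + 1.200000)/2 = 0.905000
  f(c_2) = f(0.905000) = 0.646218
  f(a) × f(c) < 0, new interval: [0.610000, 0.905000]
Iteration 3:
  c_3 = (0.610000 + 0.905000)/2 = 0.757500
  f(c_3) = f(0.757500) = 0.192158
  f(a) × f(c) < 0, new interval: [0.610000, 0.757500]
Iteration 4:
  c_4 = (0.610000 + 0.757500)/2 = 0.683750
  f(c_4) = f(0.683750) = 0.003413
  f(a) × f(c) < 0, new interval: [0.610000, 0.683750]

After 4 iteration(s), the approximation is c_4 = 0.683750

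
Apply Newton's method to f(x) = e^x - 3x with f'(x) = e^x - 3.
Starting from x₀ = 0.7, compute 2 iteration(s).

f(x) = e^x - 3x
f'(x) = e^x - 3
x₀ = 0.7

Newton-Raphson formula: x_{n+1} = x_n - f(x_n)/f'(x_n)

Iteration 1:
  f(0.700000) = -0.086247
  f'(0.700000) = -0.986247
  x_1 = 0.700000 - (-0.086247)/(-0.986247) = 0.612550
Iteration 2:
  f(0.612550) = 0.007480
  f'(0.612550) = -1.154869
  x_2 = 0.612550 - 0.007480/(-1.154869) = 0.619027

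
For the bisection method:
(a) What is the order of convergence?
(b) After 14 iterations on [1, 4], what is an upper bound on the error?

(a) Bisection has linear (order 1) convergence; the error is halved each step.

(b) Error bound = (b-a)/2^n = (4 - 1)/2^{14}
    = 3/2^{14}

(a) 1 (linear); (b) error ≤ 1.83e-04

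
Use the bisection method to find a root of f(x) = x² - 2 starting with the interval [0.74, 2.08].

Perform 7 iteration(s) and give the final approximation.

f(x) = x² - 2
Initial interval: [0.74, 2.08]

Iteration 1:
  c_1 = (0.740000 + 2.080000)/2 = 1.410000
  f(c_1) = f(1.410000) = -0.011900
  f(a) × f(c) ≥ 0, new interval: [1.410000, 2.080000]
Iteration 2:
  c_2 = (1.410000 + 2.080000)/2 = 1.745000
  f(c_2) = f(1.745000) = 1.045025
  f(a) × f(c) < 0, new interval: [1.410000, 1.745000]
Iteration 3:
  c_3 = (1.410000 + 1.745000)/2 = 1.577500
  f(c_3) = f(1.577500) = 0.488506
  f(a) × f(c) < 0, new interval: [1.410000, 1.577500]
Iteration 4:
  c_4 = (1.410000 + 1.577500)/2 = 1.493750
  f(c_4) = f(1.493750) = 0.231289
  f(a) × f(c) < 0, new interval: [1.410000, 1.493750]
Iteration 5:
  c_5 = (1.410000 + 1.493750)/2 = 1.451875
  f(c_5) = f(1.451875) = 0.107941
  f(a) × f(c) < 0, new interval: [1.410000, 1.451875]
Iteration 6:
  c_6 = (1.410000 + 1.451875)/2 = 1.430938
  f(c_6) = f(1.430938) = 0.047582
  f(a) × f(c) < 0, new interval: [1.410000, 1.430938]
Iteration 7:
  c_7 = (1.410000 + 1.430938)/2 = 1.420469
  f(c_7) = f(1.420469) = 0.017731
  f(a) × f(c) < 0, new interval: [1.410000, 1.420469]

After 7 iteration(s), the approximation is c_7 = 1.420469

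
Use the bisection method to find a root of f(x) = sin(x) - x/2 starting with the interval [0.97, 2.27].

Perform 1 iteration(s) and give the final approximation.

f(x) = sin(x) - x/2
Initial interval: [0.97, 2.27]

Iteration 1:
  c_1 = (0.970000 + 2.270000)/2 = 1.620000
  f(c_1) = f(1.620000) = 0.188790
  f(a) × f(c) ≥ 0, new interval: [1.620000, 2.270000]

After 1 iteration(s), the approximation is c_1 = 1.620000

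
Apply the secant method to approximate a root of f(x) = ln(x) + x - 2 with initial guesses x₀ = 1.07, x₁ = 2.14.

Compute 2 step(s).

f(x) = ln(x) + x - 2
x₀ = 1.07, x₁ = 2.14

Secant formula: x_{n+1} = x_n - f(x_n)(x_n - x_{n-1})/(f(x_n) - f(x_{n-1}))

Iteration 1:
  f(1.070000) = -0.862341
  f(2.140000) = 0.900806
  x_2 = 2.140000 - 0.900806×(2.140000 - 1.070000)/(0.900806 - (-0.862341))
       = 1.593329
Iteration 2:
  f(2.140000) = 0.900806
  f(1.593329) = 0.059154
  x_3 = 1.593329 - 0.059154×(1.593329 - 2.140000)/(0.059154 - 0.900806)
       = 1.554907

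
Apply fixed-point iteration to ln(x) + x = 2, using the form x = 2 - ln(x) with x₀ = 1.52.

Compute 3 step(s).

Equation: ln(x) + x = 2
Fixed-point form: x = 2 - ln(x)
x₀ = 1.52

x_1 = g(1.520000) = 1.581290
x_2 = g(1.581290) = 1.541759
x_3 = g(1.541759) = 1.567076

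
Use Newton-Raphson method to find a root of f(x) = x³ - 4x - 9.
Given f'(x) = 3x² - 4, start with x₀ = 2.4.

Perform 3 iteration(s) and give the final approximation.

f(x) = x³ - 4x - 9
f'(x) = 3x² - 4
x₀ = 2.4

Newton-Raphson formula: x_{n+1} = x_n - f(x_n)/f'(x_n)

Iteration 1:
  f(2.400000) = -4.776000
  f'(2.400000) = 13.280000
  x_1 = 2.400000 - (-4.776000)/13.280000 = 2.759639
Iteration 2:
  f(2.759639) = 0.977763
  f'(2.759639) = 18.846815
  x_2 = 2.759639 - 0.977763/18.846815 = 2.707759
Iteration 3:
  f(2.707759) = 0.022143
  f'(2.707759) = 17.995878
  x_3 = 2.707759 - 0.022143/17.995878 = 2.706529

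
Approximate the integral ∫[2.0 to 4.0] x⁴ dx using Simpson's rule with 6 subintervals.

f(x) = x⁴
a = 2.0, b = 4.0, n = 6
h = (b - a)/n = 0.333333

Simpson's rule: (h/3)[f(x₀) + 4f(x₁) + 2f(x₂) + ... + f(xₙ)]

x_0 = 2.0000, f(x_0) = 16.000000, coefficient = 1
x_1 = 2.3333, f(x_1) = 29.641975, coefficient = 4
x_2 = 2.6667, f(x_2) = 50.567901, coefficient = 2
x_3 = 3.0000, f(x_3) = 81.000000, coefficient = 4
x_4 = 3.3333, f(x_4) = 123.456790, coefficient = 2
x_5 = 3.6667, f(x_5) = 180.753086, coefficient = 4
x_6 = 4.0000, f(x_6) = 256.000000, coefficient = 1

I ≈ (0.333333/3) × 1785.629630 = 198.403292
Exact value: 198.400000
Error: 0.003292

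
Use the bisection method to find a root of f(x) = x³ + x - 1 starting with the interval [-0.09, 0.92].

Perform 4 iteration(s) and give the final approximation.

f(x) = x³ + x - 1
Initial interval: [-0.09, 0.92]

Iteration 1:
  c_1 = (-0.090000 + 0.920000)/2 = 0.415000
  f(c_1) = f(0.415000) = -0.513527
  f(a) × f(c) ≥ 0, new interval: [0.415000, 0.920000]
Iteration 2:
  c_2 = (0.415000 + 0.920000)/2 = 0.667500
  f(c_2) = f(0.667500) = -0.035091
  f(a) × f(c) ≥ 0, new interval: [0.667500, 0.920000]
Iteration 3:
  c_3 = (0.667500 + 0.920000)/2 = 0.793750
  f(c_3) = f(0.793750) = 0.293844
  f(a) × f(c) < 0, new interval: [0.667500, 0.793750]
Iteration 4:
  c_4 = (0.667500 + 0.793750)/2 = 0.730625
  f(c_4) = f(0.730625) = 0.120642
  f(a) × f(c) < 0, new interval: [0.667500, 0.730625]

After 4 iteration(s), the approximation is c_4 = 0.730625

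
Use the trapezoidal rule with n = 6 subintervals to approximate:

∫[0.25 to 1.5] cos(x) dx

f(x) = cos(x)
a = 0.25, b = 1.5, n = 6
h = (b - a)/n = 0.208333

Trapezoidal rule: (h/2)[f(x₀) + 2f(x₁) + 2f(x₂) + ... + f(xₙ)]

x_0 = 0.2500, f(x_0) = 0.968912, coefficient = 1
x_1 = 0.4583, f(x_1) = 0.896791, coefficient = 2
x_2 = 0.6667, f(x_2) = 0.785887, coefficient = 2
x_3 = 0.8750, f(x_3) = 0.640997, coefficient = 2
x_4 = 1.0833, f(x_4) = 0.468386, coefficient = 2
x_5 = 1.2917, f(x_5) = 0.275519, coefficient = 2
x_6 = 1.5000, f(x_6) = 0.070737, coefficient = 1

I ≈ (0.208333/2) × 7.174810 = 0.747376
Exact value: 0.750091
Error: 0.002715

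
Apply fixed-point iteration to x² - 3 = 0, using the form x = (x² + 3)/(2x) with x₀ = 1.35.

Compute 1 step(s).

Equation: x² - 3 = 0
Fixed-point form: x = (x² + 3)/(2x)
x₀ = 1.35

x_1 = g(1.350000) = 1.786111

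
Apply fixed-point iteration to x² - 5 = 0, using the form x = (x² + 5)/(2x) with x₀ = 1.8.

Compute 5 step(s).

Equation: x² - 5 = 0
Fixed-point form: x = (x² + 5)/(2x)
x₀ = 1.8

x_1 = g(1.800000) = 2.288889
x_2 = g(2.288889) = 2.236677
x_3 = g(2.236677) = 2.236068
x_4 = g(2.236068) = 2.236068
x_5 = g(2.236068) = 2.236068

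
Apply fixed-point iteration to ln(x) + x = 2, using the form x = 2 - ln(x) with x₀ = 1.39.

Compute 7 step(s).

Equation: ln(x) + x = 2
Fixed-point form: x = 2 - ln(x)
x₀ = 1.39

x_1 = g(1.390000) = 1.670696
x_2 = g(1.670696) = 1.486760
x_3 = g(1.486760) = 1.603401
x_4 = g(1.603401) = 1.527873
x_5 = g(1.527873) = 1.576123
x_6 = g(1.576123) = 1.545032
x_7 = g(1.545032) = 1.564956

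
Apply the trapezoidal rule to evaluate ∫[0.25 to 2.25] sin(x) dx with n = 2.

f(x) = sin(x)
a = 0.25, b = 2.25, n = 2
h = (b - a)/n = 1.000000

Trapezoidal rule: (h/2)[f(x₀) + 2f(x₁) + 2f(x₂) + ... + f(xₙ)]

x_0 = 0.2500, f(x_0) = 0.247404, coefficient = 1
x_1 = 1.2500, f(x_1) = 0.948985, coefficient = 2
x_2 = 2.2500, f(x_2) = 0.778073, coefficient = 1

I ≈ (1.000000/2) × 2.923446 = 1.461723
Exact value: 1.597086
Error: 0.135363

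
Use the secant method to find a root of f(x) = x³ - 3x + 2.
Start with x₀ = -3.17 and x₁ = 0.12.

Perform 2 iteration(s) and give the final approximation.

f(x) = x³ - 3x + 2
x₀ = -3.17, x₁ = 0.12

Secant formula: x_{n+1} = x_n - f(x_n)(x_n - x_{n-1})/(f(x_n) - f(x_{n-1}))

Iteration 1:
  f(-3.170000) = -20.345013
  f(0.120000) = 1.641728
  x_2 = 0.120000 - 1.641728×(0.120000 - (-3.170000))/(1.641728 - (-20.345013))
       = -0.125661
Iteration 2:
  f(0.120000) = 1.641728
  f(-0.125661) = 2.374999
  x_3 = -0.125661 - 2.374999×(-0.125661 - 0.120000)/(2.374999 - 1.641728)
       = 0.670013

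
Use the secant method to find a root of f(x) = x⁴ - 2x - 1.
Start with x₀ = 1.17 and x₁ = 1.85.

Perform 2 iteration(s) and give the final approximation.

f(x) = x⁴ - 2x - 1
x₀ = 1.17, x₁ = 1.85

Secant formula: x_{n+1} = x_n - f(x_n)(x_n - x_{n-1})/(f(x_n) - f(x_{n-1}))

Iteration 1:
  f(1.170000) = -1.466113
  f(1.850000) = 7.013506
  x_2 = 1.850000 - 7.013506×(1.850000 - 1.170000)/(7.013506 - (-1.466113))
       = 1.287571
Iteration 2:
  f(1.850000) = 7.013506
  f(1.287571) = -0.826712
  x_3 = 1.287571 - (-0.826712)×(1.287571 - 1.850000)/(-0.826712 - 7.013506)
       = 1.346876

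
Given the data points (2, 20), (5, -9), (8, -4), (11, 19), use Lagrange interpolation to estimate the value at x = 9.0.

Lagrange interpolation formula:
P(x) = Σ yᵢ × Lᵢ(x)
where Lᵢ(x) = Π_{j≠i} (x - xⱼ)/(xᵢ - xⱼ)

L_0(9.0) = (9.0 - 5)/(2 - 5) × (9.0 - 8)/(2 - 8) × (9.0 - 11)/(2 - 11) = 0.049383
L_1(9.0) = (9.0 - 2)/(5 - 2) × (9.0 - 8)/(5 - 8) × (9.0 - 11)/(5 - 11) = -0.259259
L_2(9.0) = (9.0 - 2)/(8 - 2) × (9.0 - 5)/(8 - 5) × (9.0 - 11)/(8 - 11) = 1.037037
L_3(9.0) = (9.0 - 2)/(11 - 2) × (9.0 - 5)/(11 - 5) × (9.0 - 8)/(11 - 8) = 0.172840

P(9.0) = 20×L_0(9.0) + (-9)×L_1(9.0) + (-4)×L_2(9.0) + 19×L_3(9.0)
P(9.0) = 2.456790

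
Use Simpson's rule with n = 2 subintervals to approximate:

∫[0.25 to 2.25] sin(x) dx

f(x) = sin(x)
a = 0.25, b = 2.25, n = 2
h = (b - a)/n = 1.000000

Simpson's rule: (h/3)[f(x₀) + 4f(x₁) + 2f(x₂) + ... + f(xₙ)]

x_0 = 0.2500, f(x_0) = 0.247404, coefficient = 1
x_1 = 1.2500, f(x_1) = 0.948985, coefficient = 4
x_2 = 2.2500, f(x_2) = 0.778073, coefficient = 1

I ≈ (1.000000/3) × 4.821416 = 1.607139
Exact value: 1.597086
Error: 0.010053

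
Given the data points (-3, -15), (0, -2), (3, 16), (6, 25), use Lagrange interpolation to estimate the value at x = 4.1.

Lagrange interpolation formula:
P(x) = Σ yᵢ × Lᵢ(x)
where Lᵢ(x) = Π_{j≠i} (x - xⱼ)/(xᵢ - xⱼ)

L_0(4.1) = (4.1 - 0)/(-3 - 0) × (4.1 - 3)/(-3 - 3) × (4.1 - 6)/(-3 - 6) = 0.052895
L_1(4.1) = (4.1 - (-3))/(0 - (-3)) × (4.1 - 3)/(0 - 3) × (4.1 - 6)/(0 - 6) = -0.274796
L_2(4.1) = (4.1 - (-3))/(3 - (-3)) × (4.1 - 0)/(3 - 0) × (4.1 - 6)/(3 - 6) = 1.024241
L_3(4.1) = (4.1 - (-3))/(6 - (-3)) × (4.1 - 0)/(6 - 0) × (4.1 - 3)/(6 - 3) = 0.197660

P(4.1) = (-15)×L_0(4.1) + (-2)×L_1(4.1) + 16×L_2(4.1) + 25×L_3(4.1)
P(4.1) = 21.085531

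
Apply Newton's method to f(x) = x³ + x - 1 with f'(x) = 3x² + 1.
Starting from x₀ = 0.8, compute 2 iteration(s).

f(x) = x³ + x - 1
f'(x) = 3x² + 1
x₀ = 0.8

Newton-Raphson formula: x_{n+1} = x_n - f(x_n)/f'(x_n)

Iteration 1:
  f(0.800000) = 0.312000
  f'(0.800000) = 2.920000
  x_1 = 0.800000 - 0.312000/2.920000 = 0.693151
Iteration 2:
  f(0.693151) = 0.026180
  f'(0.693151) = 2.441374
  x_2 = 0.693151 - 0.026180/2.441374 = 0.682427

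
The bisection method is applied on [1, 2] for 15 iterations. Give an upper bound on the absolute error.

Bisection error bound: |error| ≤ (b-a)/2^n
|error| ≤ (2 - 1)/2^15 = 1/2^15
|error| ≤ 0.0000305176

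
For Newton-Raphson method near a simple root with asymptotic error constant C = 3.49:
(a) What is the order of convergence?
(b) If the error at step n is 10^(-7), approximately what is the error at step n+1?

(a) Newton-Raphson has quadratic (order 2) convergence near simple roots.
    This means |e_{n+1}| ≈ C|e_n|².

(b) With |e_n| = 10^(-7) and C = 3.49:
    |e_{n+1}| ≈ 3.49 × (10^(-7))² = 3.49 × 10^(-14)

(a) 2 (quadratic); (b) |e_{n+1}| ≈ 3.490e-14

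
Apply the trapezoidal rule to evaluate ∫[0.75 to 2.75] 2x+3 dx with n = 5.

f(x) = 2x+3
a = 0.75, b = 2.75, n = 5
h = (b - a)/n = 0.400000

Trapezoidal rule: (h/2)[f(x₀) + 2f(x₁) + 2f(x₂) + ... + f(xₙ)]

x_0 = 0.7500, f(x_0) = 4.500000, coefficient = 1
x_1 = 1.1500, f(x_1) = 5.300000, coefficient = 2
x_2 = 1.5500, f(x_2) = 6.100000, coefficient = 2
x_3 = 1.9500, f(x_3) = 6.900000, coefficient = 2
x_4 = 2.3500, f(x_4) = 7.700000, coefficient = 2
x_5 = 2.7500, f(x_5) = 8.500000, coefficient = 1

I ≈ (0.400000/2) × 65.000000 = 13.000000
Exact value: 13.000000
Error: 0.000000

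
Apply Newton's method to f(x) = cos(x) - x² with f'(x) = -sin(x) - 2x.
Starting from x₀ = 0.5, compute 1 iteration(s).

f(x) = cos(x) - x²
f'(x) = -sin(x) - 2x
x₀ = 0.5

Newton-Raphson formula: x_{n+1} = x_n - f(x_n)/f'(x_n)

Iteration 1:
  f(0.500000) = 0.627583
  f'(0.500000) = -1.479426
  x_1 = 0.500000 - 0.627583/(-1.479426) = 0.924207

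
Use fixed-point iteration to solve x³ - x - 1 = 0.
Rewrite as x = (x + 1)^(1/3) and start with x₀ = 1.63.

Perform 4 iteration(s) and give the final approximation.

Equation: x³ - x - 1 = 0
Fixed-point form: x = (x + 1)^(1/3)
x₀ = 1.63

x_1 = g(1.630000) = 1.380337
x_2 = g(1.380337) = 1.335200
x_3 = g(1.335200) = 1.326706
x_4 = g(1.326706) = 1.325095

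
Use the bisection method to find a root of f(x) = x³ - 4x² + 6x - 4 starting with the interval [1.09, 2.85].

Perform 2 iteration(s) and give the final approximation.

f(x) = x³ - 4x² + 6x - 4
Initial interval: [1.09, 2.85]

Iteration 1:
  c_1 = (1.090000 + 2.850000)/2 = 1.970000
  f(c_1) = f(1.970000) = -0.058227
  f(a) × f(c) ≥ 0, new interval: [1.970000, 2.850000]
Iteration 2:
  c_2 = (1.970000 + 2.850000)/2 = 2.410000
  f(c_2) = f(2.410000) = 1.225121
  f(a) × f(c) < 0, new interval: [1.970000, 2.410000]

After 2 iteration(s), the approximation is c_2 = 2.410000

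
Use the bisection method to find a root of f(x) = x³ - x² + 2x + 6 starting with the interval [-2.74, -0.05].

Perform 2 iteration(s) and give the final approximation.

f(x) = x³ - x² + 2x + 6
Initial interval: [-2.74, -0.05]

Iteration 1:
  c_1 = (-2.740000 + (-0.050000))/2 = -1.395000
  f(c_1) = f(-1.395000) = -1.450730
  f(a) × f(c) ≥ 0, new interval: [-1.395000, -0.050000]
Iteration 2:
  c_2 = (-1.395000 + (-0.050000))/2 = -0.722500
  f(c_2) = f(-0.722500) = 3.655844
  f(a) × f(c) < 0, new interval: [-1.395000, -0.722500]

After 2 iteration(s), the approximation is c_2 = -0.722500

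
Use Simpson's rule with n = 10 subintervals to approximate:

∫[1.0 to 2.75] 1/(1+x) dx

f(x) = 1/(1+x)
a = 1.0, b = 2.75, n = 10
h = (b - a)/n = 0.175000

Simpson's rule: (h/3)[f(x₀) + 4f(x₁) + 2f(x₂) + ... + f(xₙ)]

x_0 = 1.0000, f(x_0) = 0.500000, coefficient = 1
x_1 = 1.1750, f(x_1) = 0.459770, coefficient = 4
x_2 = 1.3500, f(x_2) = 0.425532, coefficient = 2
x_3 = 1.5250, f(x_3) = 0.396040, coefficient = 4
x_4 = 1.7000, f(x_4) = 0.370370, coefficient = 2
x_5 = 1.8750, f(x_5) = 0.347826, coefficient = 4
x_6 = 2.0500, f(x_6) = 0.327869, coefficient = 2
x_7 = 2.2250, f(x_7) = 0.310078, coefficient = 4
x_8 = 2.4000, f(x_8) = 0.294118, coefficient = 2
x_9 = 2.5750, f(x_9) = 0.279720, coefficient = 4
x_10 = 2.7500, f(x_10) = 0.266667, coefficient = 1

I ≈ (0.175000/3) × 10.776179 = 0.628610
Exact value: 0.628609
Error: 0.000002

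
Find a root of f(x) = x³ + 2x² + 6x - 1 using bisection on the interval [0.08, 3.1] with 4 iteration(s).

f(x) = x³ + 2x² + 6x - 1
Initial interval: [0.08, 3.1]

Iteration 1:
  c_1 = (0.080000 + 3.100000)/2 = 1.590000
  f(c_1) = f(1.590000) = 17.615879
  f(a) × f(c) < 0, new interval: [0.080000, 1.590000]
Iteration 2:
  c_2 = (0.080000 + 1.590000)/2 = 0.835000
  f(c_2) = f(0.835000) = 5.986633
  f(a) × f(c) < 0, new interval: [0.080000, 0.835000]
Iteration 3:
  c_3 = (0.080000 + 0.835000)/2 = 0.457500
  f(c_3) = f(0.457500) = 2.259370
  f(a) × f(c) < 0, new interval: [0.080000, 0.457500]
Iteration 4:
  c_4 = (0.080000 + 0.457500)/2 = 0.268750
  f(c_4) = f(0.268750) = 0.776364
  f(a) × f(c) < 0, new interval: [0.080000, 0.268750]

After 4 iteration(s), the approximation is c_4 = 0.268750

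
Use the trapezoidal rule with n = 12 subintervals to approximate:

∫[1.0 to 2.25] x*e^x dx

f(x) = x*e^x
a = 1.0, b = 2.25, n = 12
h = (b - a)/n = 0.104167

Trapezoidal rule: (h/2)[f(x₀) + 2f(x₁) + 2f(x₂) + ... + f(xₙ)]

x_0 = 1.0000, f(x_0) = 2.718282, coefficient = 1
x_1 = 1.1042, f(x_1) = 3.330950, coefficient = 2
x_2 = 1.2083, f(x_2) = 4.045379, coefficient = 2
x_3 = 1.3125, f(x_3) = 4.876529, coefficient = 2
x_4 = 1.4167, f(x_4) = 5.841417, coefficient = 2
x_5 = 1.5208, f(x_5) = 6.959390, coefficient = 2
x_6 = 1.6250, f(x_6) = 8.252431, coefficient = 2
x_7 = 1.7292, f(x_7) = 9.745506, coefficient = 2
x_8 = 1.8333, f(x_8) = 11.466952, coefficient = 2
x_9 = 1.9375, f(x_9) = 13.448916, coefficient = 2
x_10 = 2.0417, f(x_10) = 15.727852, coefficient = 2
x_11 = 2.1458, f(x_11) = 18.345078, coefficient = 2
x_12 = 2.2500, f(x_12) = 21.347406, coefficient = 1

I ≈ (0.104167/2) × 228.146485 = 11.882629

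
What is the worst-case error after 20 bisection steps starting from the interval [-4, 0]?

Bisection error bound: |error| ≤ (b-a)/2^n
|error| ≤ (0 - (-4))/2^20 = 4/2^20
|error| ≤ 0.0000038147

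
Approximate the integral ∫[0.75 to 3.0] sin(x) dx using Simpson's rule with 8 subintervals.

f(x) = sin(x)
a = 0.75, b = 3.0, n = 8
h = (b - a)/n = 0.281250

Simpson's rule: (h/3)[f(x₀) + 4f(x₁) + 2f(x₂) + ... + f(xₙ)]

x_0 = 0.7500, f(x_0) = 0.681639, coefficient = 1
x_1 = 1.0312, f(x_1) = 0.857942, coefficient = 4
x_2 = 1.3125, f(x_2) = 0.966827, coefficient = 2
x_3 = 1.5938, f(x_3) = 0.999737, coefficient = 4
x_4 = 1.8750, f(x_4) = 0.954086, coefficient = 2
x_5 = 2.1562, f(x_5) = 0.833461, coefficient = 4
x_6 = 2.4375, f(x_6) = 0.647343, coefficient = 2
x_7 = 2.7188, f(x_7) = 0.410354, coefficient = 4
x_8 = 3.0000, f(x_8) = 0.141120, coefficient = 1

I ≈ (0.281250/3) × 18.365246 = 1.721742
Exact value: 1.721681
Error: 0.000060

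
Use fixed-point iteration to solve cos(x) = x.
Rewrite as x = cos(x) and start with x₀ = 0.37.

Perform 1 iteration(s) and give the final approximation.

Equation: cos(x) = x
Fixed-point form: x = cos(x)
x₀ = 0.37

x_1 = g(0.370000) = 0.932327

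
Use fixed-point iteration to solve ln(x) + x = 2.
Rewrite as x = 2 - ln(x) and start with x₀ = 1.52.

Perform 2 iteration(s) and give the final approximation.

Equation: ln(x) + x = 2
Fixed-point form: x = 2 - ln(x)
x₀ = 1.52

x_1 = g(1.520000) = 1.581290
x_2 = g(1.581290) = 1.541759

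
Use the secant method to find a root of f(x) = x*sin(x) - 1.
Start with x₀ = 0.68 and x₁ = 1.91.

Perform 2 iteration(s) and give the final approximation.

f(x) = x*sin(x) - 1
x₀ = 0.68, x₁ = 1.91

Secant formula: x_{n+1} = x_n - f(x_n)(x_n - x_{n-1})/(f(x_n) - f(x_{n-1}))

Iteration 1:
  f(0.680000) = -0.572421
  f(1.910000) = 0.801168
  x_2 = 1.910000 - 0.801168×(1.910000 - 0.680000)/(0.801168 - (-0.572421))
       = 1.192582
Iteration 2:
  f(1.910000) = 0.801168
  f(1.192582) = 0.108297
  x_3 = 1.192582 - 0.108297×(1.192582 - 1.910000)/(0.108297 - 0.801168)
       = 1.080448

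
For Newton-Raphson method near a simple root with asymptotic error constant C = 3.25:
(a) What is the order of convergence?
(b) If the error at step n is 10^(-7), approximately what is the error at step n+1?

(a) Newton-Raphson has quadratic (order 2) convergence near simple roots.
    This means |e_{n+1}| ≈ C|e_n|².

(b) With |e_n| = 10^(-7) and C = 3.25:
    |e_{n+1}| ≈ 3.25 × (10^(-7))² = 3.25 × 10^(-14)

(a) 2 (quadratic); (b) |e_{n+1}| ≈ 3.250e-14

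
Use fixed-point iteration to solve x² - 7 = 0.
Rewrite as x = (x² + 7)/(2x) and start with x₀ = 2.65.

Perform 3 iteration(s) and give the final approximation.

Equation: x² - 7 = 0
Fixed-point form: x = (x² + 7)/(2x)
x₀ = 2.65

x_1 = g(2.650000) = 2.645755
x_2 = g(2.645755) = 2.645751
x_3 = g(2.645751) = 2.645751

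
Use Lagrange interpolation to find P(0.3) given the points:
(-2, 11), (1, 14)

Lagrange interpolation formula:
P(x) = Σ yᵢ × Lᵢ(x)
where Lᵢ(x) = Π_{j≠i} (x - xⱼ)/(xᵢ - xⱼ)

L_0(0.3) = (0.3 - 1)/(-2 - 1) = 0.233333
L_1(0.3) = (0.3 - (-2))/(1 - (-2)) = 0.766667

P(0.3) = 11×L_0(0.3) + 14×L_1(0.3)
P(0.3) = 13.300000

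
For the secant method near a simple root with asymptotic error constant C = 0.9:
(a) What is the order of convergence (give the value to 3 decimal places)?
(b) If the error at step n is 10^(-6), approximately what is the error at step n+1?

(a) Secant method has superlinear convergence with order φ = (1+√5)/2 ≈ 1.618.
    This means |e_{n+1}| ≈ C|e_n|^1.618.

(b) With |e_n| = 10^(-6) and C = 0.9:
    |e_{n+1}| ≈ 0.9 × (10^(-6))^1.618 = 0.9 × 10^(-9.71)

(a) ≈ 1.618 (golden ratio); (b) |e_{n+1}| ≈ 1.762e-10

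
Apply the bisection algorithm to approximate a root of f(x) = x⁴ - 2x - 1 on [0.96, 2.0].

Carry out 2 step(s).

f(x) = x⁴ - 2x - 1
Initial interval: [0.96, 2.0]

Iteration 1:
  c_1 = (0.960000 + 2.000000)/2 = 1.480000
  f(c_1) = f(1.480000) = 0.837852
  f(a) × f(c) < 0, new interval: [0.960000, 1.480000]
Iteration 2:
  c_2 = (0.960000 + 1.480000)/2 = 1.220000
  f(c_2) = f(1.220000) = -1.224665
  f(a) × f(c) ≥ 0, new interval: [1.220000, 1.480000]

After 2 iteration(s), the approximation is c_2 = 1.220000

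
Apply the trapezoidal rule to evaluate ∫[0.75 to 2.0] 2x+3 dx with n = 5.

f(x) = 2x+3
a = 0.75, b = 2.0, n = 5
h = (b - a)/n = 0.250000

Trapezoidal rule: (h/2)[f(x₀) + 2f(x₁) + 2f(x₂) + ... + f(xₙ)]

x_0 = 0.7500, f(x_0) = 4.500000, coefficient = 1
x_1 = 1.0000, f(x_1) = 5.000000, coefficient = 2
x_2 = 1.2500, f(x_2) = 5.500000, coefficient = 2
x_3 = 1.5000, f(x_3) = 6.000000, coefficient = 2
x_4 = 1.7500, f(x_4) = 6.500000, coefficient = 2
x_5 = 2.0000, f(x_5) = 7.000000, coefficient = 1

I ≈ (0.250000/2) × 57.500000 = 7.187500
Exact value: 7.187500
Error: 0.000000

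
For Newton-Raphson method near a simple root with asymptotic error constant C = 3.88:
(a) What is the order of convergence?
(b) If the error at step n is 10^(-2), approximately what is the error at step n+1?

(a) Newton-Raphson has quadratic (order 2) convergence near simple roots.
    This means |e_{n+1}| ≈ C|e_n|².

(b) With |e_n| = 10^(-2) and C = 3.88:
    |e_{n+1}| ≈ 3.88 × (10^(-2))² = 3.88 × 10^(-4)

(a) 2 (quadratic); (b) |e_{n+1}| ≈ 3.880e-04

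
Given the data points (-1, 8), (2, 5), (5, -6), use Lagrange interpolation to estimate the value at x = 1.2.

Lagrange interpolation formula:
P(x) = Σ yᵢ × Lᵢ(x)
where Lᵢ(x) = Π_{j≠i} (x - xⱼ)/(xᵢ - xⱼ)

L_0(1.2) = (1.2 - 2)/(-1 - 2) × (1.2 - 5)/(-1 - 5) = 0.168889
L_1(1.2) = (1.2 - (-1))/(2 - (-1)) × (1.2 - 5)/(2 - 5) = 0.928889
L_2(1.2) = (1.2 - (-1))/(5 - (-1)) × (1.2 - 2)/(5 - 2) = -0.097778

P(1.2) = 8×L_0(1.2) + 5×L_1(1.2) + (-6)×L_2(1.2)
P(1.2) = 6.582222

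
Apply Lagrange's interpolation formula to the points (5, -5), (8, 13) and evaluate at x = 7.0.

Lagrange interpolation formula:
P(x) = Σ yᵢ × Lᵢ(x)
where Lᵢ(x) = Π_{j≠i} (x - xⱼ)/(xᵢ - xⱼ)

L_0(7.0) = (7.0 - 8)/(5 - 8) = 0.333333
L_1(7.0) = (7.0 - 5)/(8 - 5) = 0.666667

P(7.0) = (-5)×L_0(7.0) + 13×L_1(7.0)
P(7.0) = 7.000000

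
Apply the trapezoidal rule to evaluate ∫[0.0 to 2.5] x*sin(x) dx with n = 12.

f(x) = x*sin(x)
a = 0.0, b = 2.5, n = 12
h = (b - a)/n = 0.208333

Trapezoidal rule: (h/2)[f(x₀) + 2f(x₁) + 2f(x₂) + ... + f(xₙ)]

x_0 = 0.0000, f(x_0) = 0.000000, coefficient = 1
x_1 = 0.2083, f(x_1) = 0.043089, coefficient = 2
x_2 = 0.4167, f(x_2) = 0.168631, coefficient = 2
x_3 = 0.6250, f(x_3) = 0.365686, coefficient = 2
x_4 = 0.8333, f(x_4) = 0.616814, coefficient = 2
x_5 = 1.0417, f(x_5) = 0.899215, coefficient = 2
x_6 = 1.2500, f(x_6) = 1.186231, coefficient = 2
x_7 = 1.4583, f(x_7) = 1.449121, coefficient = 2
x_8 = 1.6667, f(x_8) = 1.659013, coefficient = 2
x_9 = 1.8750, f(x_9) = 1.788911, coefficient = 2
x_10 = 2.0833, f(x_10) = 1.815632, coefficient = 2
x_11 = 2.2917, f(x_11) = 1.721572, coefficient = 2
x_12 = 2.5000, f(x_12) = 1.496180, coefficient = 1

I ≈ (0.208333/2) × 24.924011 = 2.596251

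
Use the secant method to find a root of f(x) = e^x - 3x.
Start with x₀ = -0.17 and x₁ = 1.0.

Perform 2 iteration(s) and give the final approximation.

f(x) = e^x - 3x
x₀ = -0.17, x₁ = 1.0

Secant formula: x_{n+1} = x_n - f(x_n)(x_n - x_{n-1})/(f(x_n) - f(x_{n-1}))

Iteration 1:
  f(-0.170000) = 1.353665
  f(1.000000) = -0.281718
  x_2 = 1.000000 - (-0.281718)×(1.000000 - (-0.170000))/(-0.281718 - 1.353665)
       = 0.798451
Iteration 2:
  f(1.000000) = -0.281718
  f(0.798451) = -0.173257
  x_3 = 0.798451 - (-0.173257)×(0.798451 - 1.000000)/(-0.173257 - (-0.281718))
       = 0.476496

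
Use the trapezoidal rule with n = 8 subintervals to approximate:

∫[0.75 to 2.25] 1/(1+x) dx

f(x) = 1/(1+x)
a = 0.75, b = 2.25, n = 8
h = (b - a)/n = 0.187500

Trapezoidal rule: (h/2)[f(x₀) + 2f(x₁) + 2f(x₂) + ... + f(xₙ)]

x_0 = 0.7500, f(x_0) = 0.571429, coefficient = 1
x_1 = 0.9375, f(x_1) = 0.516129, coefficient = 2
x_2 = 1.1250, f(x_2) = 0.470588, coefficient = 2
x_3 = 1.3125, f(x_3) = 0.432432, coefficient = 2
x_4 = 1.5000, f(x_4) = 0.400000, coefficient = 2
x_5 = 1.6875, f(x_5) = 0.372093, coefficient = 2
x_6 = 1.8750, f(x_6) = 0.347826, coefficient = 2
x_7 = 2.0625, f(x_7) = 0.326531, coefficient = 2
x_8 = 2.2500, f(x_8) = 0.307692, coefficient = 1

I ≈ (0.187500/2) × 6.610320 = 0.619717
Exact value: 0.619039
Error: 0.000678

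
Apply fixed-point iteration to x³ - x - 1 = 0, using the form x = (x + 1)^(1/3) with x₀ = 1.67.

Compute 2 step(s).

Equation: x³ - x - 1 = 0
Fixed-point form: x = (x + 1)^(1/3)
x₀ = 1.67

x_1 = g(1.670000) = 1.387300
x_2 = g(1.387300) = 1.336500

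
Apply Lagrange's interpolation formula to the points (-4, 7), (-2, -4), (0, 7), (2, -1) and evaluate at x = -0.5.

Lagrange interpolation formula:
P(x) = Σ yᵢ × Lᵢ(x)
where Lᵢ(x) = Π_{j≠i} (x - xⱼ)/(xᵢ - xⱼ)

L_0(-0.5) = (-0.5 - (-2))/(-4 - (-2)) × (-0.5 - 0)/(-4 - 0) × (-0.5 - 2)/(-4 - 2) = -0.039062
L_1(-0.5) = (-0.5 - (-4))/(-2 - (-4)) × (-0.5 - 0)/(-2 - 0) × (-0.5 - 2)/(-2 - 2) = 0.273438
L_2(-0.5) = (-0.5 - (-4))/(0 - (-4)) × (-0.5 - (-2))/(0 - (-2)) × (-0.5 - 2)/(0 - 2) = 0.820312
L_3(-0.5) = (-0.5 - (-4))/(2 - (-4)) × (-0.5 - (-2))/(2 - (-2)) × (-0.5 - 0)/(2 - 0) = -0.054688

P(-0.5) = 7×L_0(-0.5) + (-4)×L_1(-0.5) + 7×L_2(-0.5) + (-1)×L_3(-0.5)
P(-0.5) = 4.429688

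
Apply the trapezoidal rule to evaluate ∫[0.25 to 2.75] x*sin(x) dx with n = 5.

f(x) = x*sin(x)
a = 0.25, b = 2.75, n = 5
h = (b - a)/n = 0.500000

Trapezoidal rule: (h/2)[f(x₀) + 2f(x₁) + 2f(x₂) + ... + f(xₙ)]

x_0 = 0.2500, f(x_0) = 0.061851, coefficient = 1
x_1 = 0.7500, f(x_1) = 0.511229, coefficient = 2
x_2 = 1.2500, f(x_2) = 1.186231, coefficient = 2
x_3 = 1.7500, f(x_3) = 1.721975, coefficient = 2
x_4 = 2.2500, f(x_4) = 1.750665, coefficient = 2
x_5 = 2.7500, f(x_5) = 1.049568, coefficient = 1

I ≈ (0.500000/2) × 11.451619 = 2.862905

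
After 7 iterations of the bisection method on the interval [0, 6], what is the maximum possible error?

Bisection error bound: |error| ≤ (b-a)/2^n
|error| ≤ (6 - 0)/2^7 = 6/2^7
|error| ≤ 0.0468750000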